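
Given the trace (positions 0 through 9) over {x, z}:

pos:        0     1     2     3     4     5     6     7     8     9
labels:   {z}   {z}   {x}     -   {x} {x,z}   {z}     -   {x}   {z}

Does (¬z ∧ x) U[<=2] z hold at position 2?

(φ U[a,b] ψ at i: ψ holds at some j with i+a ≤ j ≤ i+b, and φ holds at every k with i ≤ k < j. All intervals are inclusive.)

Does not hold

Need some j in [2,4] with z, and (¬z ∧ x) at every k in [2,j-1].
  j=2: z false.
  j=3: z false.
  j=4: z false.
No j in the window works → until fails.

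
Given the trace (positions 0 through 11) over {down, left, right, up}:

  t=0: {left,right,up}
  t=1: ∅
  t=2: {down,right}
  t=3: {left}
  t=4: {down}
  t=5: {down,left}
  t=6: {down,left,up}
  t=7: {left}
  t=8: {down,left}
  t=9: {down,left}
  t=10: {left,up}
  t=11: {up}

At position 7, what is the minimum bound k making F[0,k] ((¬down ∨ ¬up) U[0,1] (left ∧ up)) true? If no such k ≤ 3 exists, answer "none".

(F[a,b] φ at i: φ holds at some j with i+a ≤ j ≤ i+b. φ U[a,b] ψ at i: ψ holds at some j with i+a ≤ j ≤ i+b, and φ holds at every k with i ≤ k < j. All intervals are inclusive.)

2

Scan j = 7,8,… for ((¬down ∨ ¬up) U[0,1] (left ∧ up)):
  j=7: fails
  j=8: fails
  j=9: holds
First hit at j=9, so smallest k = 9-7 = 2.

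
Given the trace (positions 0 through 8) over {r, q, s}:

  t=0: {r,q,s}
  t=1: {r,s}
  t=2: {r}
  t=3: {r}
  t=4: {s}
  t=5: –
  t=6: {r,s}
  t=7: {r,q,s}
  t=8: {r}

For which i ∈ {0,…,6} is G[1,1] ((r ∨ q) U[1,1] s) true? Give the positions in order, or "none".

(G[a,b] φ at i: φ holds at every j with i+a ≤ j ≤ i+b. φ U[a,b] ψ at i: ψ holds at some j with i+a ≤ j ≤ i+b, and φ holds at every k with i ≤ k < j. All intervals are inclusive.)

Evaluate at each i in [0,6]:
  i=0: ✗ (fails at j=1)
  i=1: ✗ (fails at j=2)
  i=2: ✓ (all of [3,3])
  i=3: ✗ (fails at j=4)
  i=4: ✗ (fails at j=5)
  i=5: ✓ (all of [6,6])
  i=6: ✗ (fails at j=7)

2, 5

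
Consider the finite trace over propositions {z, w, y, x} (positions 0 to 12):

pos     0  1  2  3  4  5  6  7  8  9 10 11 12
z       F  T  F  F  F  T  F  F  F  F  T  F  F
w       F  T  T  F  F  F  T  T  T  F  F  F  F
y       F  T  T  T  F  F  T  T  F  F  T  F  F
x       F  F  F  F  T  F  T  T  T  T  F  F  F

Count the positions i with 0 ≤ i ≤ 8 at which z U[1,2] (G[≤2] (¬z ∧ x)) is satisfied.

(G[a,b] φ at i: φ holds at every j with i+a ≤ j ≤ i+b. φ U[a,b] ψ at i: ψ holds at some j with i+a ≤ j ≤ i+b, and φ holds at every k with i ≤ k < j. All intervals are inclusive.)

Evaluate at each i in [0,8]:
  i=0: ✗ (no rhs in [1,2])
  i=1: ✗ (no rhs in [2,3])
  i=2: ✗ (no rhs in [3,4])
  i=3: ✗ (no rhs in [4,5])
  i=4: ✗ (lhs fails at k=4 before rhs at j=6)
  i=5: ✓ (rhs at j=6; lhs holds on [5,5])
  i=6: ✗ (lhs fails at k=6 before rhs at j=7)
  i=7: ✗ (no rhs in [8,9])
  i=8: ✗ (no rhs in [9,10])
Positions where it holds: {5} → 1.

1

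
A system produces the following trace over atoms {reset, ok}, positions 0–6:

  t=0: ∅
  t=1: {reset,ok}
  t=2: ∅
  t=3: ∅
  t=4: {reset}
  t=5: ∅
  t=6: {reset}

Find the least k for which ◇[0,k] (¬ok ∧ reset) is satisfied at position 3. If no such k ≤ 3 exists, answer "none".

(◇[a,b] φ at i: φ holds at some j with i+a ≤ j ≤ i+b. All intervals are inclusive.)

1

Scan j = 3,4,… for (¬ok ∧ reset):
  j=3: fails
  j=4: holds
First hit at j=4, so smallest k = 4-3 = 1.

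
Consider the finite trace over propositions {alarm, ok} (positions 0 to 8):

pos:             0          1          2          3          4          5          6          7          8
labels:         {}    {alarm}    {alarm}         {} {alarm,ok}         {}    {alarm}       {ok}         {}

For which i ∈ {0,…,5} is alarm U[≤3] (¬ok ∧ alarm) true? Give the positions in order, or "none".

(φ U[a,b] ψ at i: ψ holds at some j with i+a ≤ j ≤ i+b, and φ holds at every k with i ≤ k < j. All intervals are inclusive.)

1, 2

Evaluate at each i in [0,5]:
  i=0: ✗ (lhs fails at k=0 before rhs at j=1)
  i=1: ✓ (rhs at j=1)
  i=2: ✓ (rhs at j=2)
  i=3: ✗ (lhs fails at k=3 before rhs at j=6)
  i=4: ✗ (lhs fails at k=5 before rhs at j=6)
  i=5: ✗ (lhs fails at k=5 before rhs at j=6)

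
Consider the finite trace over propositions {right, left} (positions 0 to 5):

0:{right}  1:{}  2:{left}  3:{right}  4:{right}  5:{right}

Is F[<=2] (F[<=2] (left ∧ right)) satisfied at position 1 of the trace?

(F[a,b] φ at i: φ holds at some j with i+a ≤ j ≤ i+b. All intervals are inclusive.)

Check F[<=2] (left ∧ right) at each j in [1,3]:
  j=1: fails (none in [1,3])
  j=2: fails (none in [2,4])
  j=3: fails (none in [3,5])
No position in the window satisfies it → formula fails.

Does not hold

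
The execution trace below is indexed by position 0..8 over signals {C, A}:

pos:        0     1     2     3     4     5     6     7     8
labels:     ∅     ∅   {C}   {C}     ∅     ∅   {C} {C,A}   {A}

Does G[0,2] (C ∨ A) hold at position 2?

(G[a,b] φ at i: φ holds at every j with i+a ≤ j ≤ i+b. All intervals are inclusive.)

Check (C ∨ A) at every j in [2,4]:
  j=2: true
  j=3: true
  j=4: false
Fails at j=4 → formula fails.

Does not hold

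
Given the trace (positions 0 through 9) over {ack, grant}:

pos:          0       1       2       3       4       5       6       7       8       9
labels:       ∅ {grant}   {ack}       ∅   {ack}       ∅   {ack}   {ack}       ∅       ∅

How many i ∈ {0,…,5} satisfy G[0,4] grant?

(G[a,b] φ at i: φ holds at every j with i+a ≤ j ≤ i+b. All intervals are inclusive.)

0

Evaluate at each i in [0,5]:
  i=0: ✗ (fails at j=0)
  i=1: ✗ (fails at j=2)
  i=2: ✗ (fails at j=2)
  i=3: ✗ (fails at j=3)
  i=4: ✗ (fails at j=4)
  i=5: ✗ (fails at j=5)
Positions where it holds: {} → 0.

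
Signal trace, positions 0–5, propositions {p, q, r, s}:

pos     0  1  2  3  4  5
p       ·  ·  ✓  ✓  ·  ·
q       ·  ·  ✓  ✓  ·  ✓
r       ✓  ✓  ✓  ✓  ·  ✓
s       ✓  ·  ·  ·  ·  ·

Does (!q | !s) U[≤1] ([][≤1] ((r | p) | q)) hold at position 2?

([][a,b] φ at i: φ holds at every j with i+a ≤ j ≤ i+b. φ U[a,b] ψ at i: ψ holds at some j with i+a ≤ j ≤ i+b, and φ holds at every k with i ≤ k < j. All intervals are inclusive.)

Yes

Need some j in [2,3] with [][≤1] ((r | p) | q), and (!q | !s) at every k in [2,j-1].
  j=2: [][≤1] ((r | p) | q) holds; no prefix to check → satisfied.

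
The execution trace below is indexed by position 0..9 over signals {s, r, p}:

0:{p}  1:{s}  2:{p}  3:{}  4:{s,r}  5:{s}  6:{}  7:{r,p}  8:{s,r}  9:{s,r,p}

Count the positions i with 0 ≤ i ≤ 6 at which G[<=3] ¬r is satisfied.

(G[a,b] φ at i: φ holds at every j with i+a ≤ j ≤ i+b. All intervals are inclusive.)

1

Evaluate at each i in [0,6]:
  i=0: ✓ (all of [0,3])
  i=1: ✗ (fails at j=4)
  i=2: ✗ (fails at j=4)
  i=3: ✗ (fails at j=4)
  i=4: ✗ (fails at j=4)
  i=5: ✗ (fails at j=7)
  i=6: ✗ (fails at j=7)
Positions where it holds: {0} → 1.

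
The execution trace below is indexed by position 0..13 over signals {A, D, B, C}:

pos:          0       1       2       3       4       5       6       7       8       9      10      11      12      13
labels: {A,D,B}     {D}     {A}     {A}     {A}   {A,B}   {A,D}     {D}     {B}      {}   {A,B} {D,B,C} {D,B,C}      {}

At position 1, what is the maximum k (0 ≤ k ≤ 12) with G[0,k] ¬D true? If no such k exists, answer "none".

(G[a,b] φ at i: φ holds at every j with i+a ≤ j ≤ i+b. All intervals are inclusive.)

¬D must hold from j=1 onward; find where it first fails.
  j=1: fails → no k works.

none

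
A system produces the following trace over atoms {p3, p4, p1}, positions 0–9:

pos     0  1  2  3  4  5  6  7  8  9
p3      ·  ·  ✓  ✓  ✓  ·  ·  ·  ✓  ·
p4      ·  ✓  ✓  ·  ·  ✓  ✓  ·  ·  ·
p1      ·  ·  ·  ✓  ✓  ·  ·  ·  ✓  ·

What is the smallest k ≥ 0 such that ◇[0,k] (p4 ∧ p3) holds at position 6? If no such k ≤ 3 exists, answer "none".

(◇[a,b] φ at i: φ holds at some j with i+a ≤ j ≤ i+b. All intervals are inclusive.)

none

Scan j = 6,7,… for (p4 ∧ p3):
  j=6: fails
  j=7: fails
  j=8: fails
  j=9: fails
No j in [6,9] satisfies it → none.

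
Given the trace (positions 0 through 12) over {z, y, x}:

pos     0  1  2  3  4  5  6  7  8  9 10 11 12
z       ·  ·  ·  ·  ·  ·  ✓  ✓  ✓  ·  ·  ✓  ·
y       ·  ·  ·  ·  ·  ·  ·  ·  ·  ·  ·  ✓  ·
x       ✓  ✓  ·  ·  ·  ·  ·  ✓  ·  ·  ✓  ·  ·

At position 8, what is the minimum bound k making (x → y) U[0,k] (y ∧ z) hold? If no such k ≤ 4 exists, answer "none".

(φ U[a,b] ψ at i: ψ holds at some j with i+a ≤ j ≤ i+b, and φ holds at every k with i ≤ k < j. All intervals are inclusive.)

none

Need earliest j ≥ 8 with (y ∧ z), and (x → y) at every k in [8,j-1].
  j=8: rhs fails.
  j=9: rhs fails.
  j=10: rhs fails.
  j=11: rhs holds but lhs fails at k=10.
  j=12: rhs fails.
No witness within the range → none.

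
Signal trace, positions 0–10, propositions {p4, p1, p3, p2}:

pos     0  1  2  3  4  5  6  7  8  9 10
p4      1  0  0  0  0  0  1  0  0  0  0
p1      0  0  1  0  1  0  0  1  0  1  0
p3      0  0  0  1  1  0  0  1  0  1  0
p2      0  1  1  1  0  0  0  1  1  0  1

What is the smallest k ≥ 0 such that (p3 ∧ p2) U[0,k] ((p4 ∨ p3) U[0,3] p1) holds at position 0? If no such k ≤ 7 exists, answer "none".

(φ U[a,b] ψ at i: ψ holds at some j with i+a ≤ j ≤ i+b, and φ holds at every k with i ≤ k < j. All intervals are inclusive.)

none

Need earliest j ≥ 0 with ((p4 ∨ p3) U[0,3] p1), and (p3 ∧ p2) at every k in [0,j-1].
  j=0: rhs fails.
  j=1: rhs fails.
  j=2: rhs holds but lhs fails at k=0.
  j=3: rhs holds but lhs fails at k=0.
  j=4: rhs holds but lhs fails at k=0.
  j=5: rhs fails.
  j=6: rhs holds but lhs fails at k=0.
  j=7: rhs holds but lhs fails at k=0.
No witness within the range → none.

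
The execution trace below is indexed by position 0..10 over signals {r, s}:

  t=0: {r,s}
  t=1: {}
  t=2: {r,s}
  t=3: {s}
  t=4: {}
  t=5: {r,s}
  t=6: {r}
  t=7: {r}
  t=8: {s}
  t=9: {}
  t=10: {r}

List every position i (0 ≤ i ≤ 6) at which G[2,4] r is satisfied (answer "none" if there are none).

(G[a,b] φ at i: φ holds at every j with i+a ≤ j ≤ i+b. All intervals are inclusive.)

Evaluate at each i in [0,6]:
  i=0: ✗ (fails at j=3)
  i=1: ✗ (fails at j=3)
  i=2: ✗ (fails at j=4)
  i=3: ✓ (all of [5,7])
  i=4: ✗ (fails at j=8)
  i=5: ✗ (fails at j=8)
  i=6: ✗ (fails at j=8)

3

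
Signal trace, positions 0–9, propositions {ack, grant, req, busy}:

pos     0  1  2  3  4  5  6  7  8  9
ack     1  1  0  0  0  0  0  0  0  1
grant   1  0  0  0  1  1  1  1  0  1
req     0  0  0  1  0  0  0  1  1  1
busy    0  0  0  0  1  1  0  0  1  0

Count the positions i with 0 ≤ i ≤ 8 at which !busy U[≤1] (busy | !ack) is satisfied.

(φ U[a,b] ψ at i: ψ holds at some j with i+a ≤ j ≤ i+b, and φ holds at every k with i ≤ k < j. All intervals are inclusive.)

Evaluate at each i in [0,8]:
  i=0: ✗ (no rhs in [0,1])
  i=1: ✓ (rhs at j=2; lhs holds on [1,1])
  i=2: ✓ (rhs at j=2)
  i=3: ✓ (rhs at j=3)
  i=4: ✓ (rhs at j=4)
  i=5: ✓ (rhs at j=5)
  i=6: ✓ (rhs at j=6)
  i=7: ✓ (rhs at j=7)
  i=8: ✓ (rhs at j=8)
Positions where it holds: {1, 2, 3, 4, 5, 6, 7, 8} → 8.

8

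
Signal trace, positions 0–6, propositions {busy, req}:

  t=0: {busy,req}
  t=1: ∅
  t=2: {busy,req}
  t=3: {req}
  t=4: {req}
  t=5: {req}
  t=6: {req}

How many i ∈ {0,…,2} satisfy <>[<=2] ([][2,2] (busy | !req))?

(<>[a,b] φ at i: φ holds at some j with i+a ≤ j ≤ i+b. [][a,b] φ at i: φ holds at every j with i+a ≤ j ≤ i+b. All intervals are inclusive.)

1

Evaluate at each i in [0,2]:
  i=0: ✓ (witness j=0)
  i=1: ✗ (none in [1,3])
  i=2: ✗ (none in [2,4])
Positions where it holds: {0} → 1.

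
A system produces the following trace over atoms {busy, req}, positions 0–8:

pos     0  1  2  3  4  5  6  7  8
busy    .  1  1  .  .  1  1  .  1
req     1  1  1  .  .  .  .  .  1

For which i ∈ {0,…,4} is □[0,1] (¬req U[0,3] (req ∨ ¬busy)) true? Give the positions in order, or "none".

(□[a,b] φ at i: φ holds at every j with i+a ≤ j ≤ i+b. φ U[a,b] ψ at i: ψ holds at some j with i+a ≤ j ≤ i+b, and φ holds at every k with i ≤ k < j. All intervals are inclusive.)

0, 1, 2, 3, 4

Evaluate at each i in [0,4]:
  i=0: ✓ (all of [0,1])
  i=1: ✓ (all of [1,2])
  i=2: ✓ (all of [2,3])
  i=3: ✓ (all of [3,4])
  i=4: ✓ (all of [4,5])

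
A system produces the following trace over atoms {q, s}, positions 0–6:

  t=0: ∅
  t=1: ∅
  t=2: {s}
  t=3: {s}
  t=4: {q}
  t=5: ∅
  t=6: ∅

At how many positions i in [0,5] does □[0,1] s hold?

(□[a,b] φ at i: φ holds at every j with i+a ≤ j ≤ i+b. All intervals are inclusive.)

Evaluate at each i in [0,5]:
  i=0: ✗ (fails at j=0)
  i=1: ✗ (fails at j=1)
  i=2: ✓ (all of [2,3])
  i=3: ✗ (fails at j=4)
  i=4: ✗ (fails at j=4)
  i=5: ✗ (fails at j=5)
Positions where it holds: {2} → 1.

1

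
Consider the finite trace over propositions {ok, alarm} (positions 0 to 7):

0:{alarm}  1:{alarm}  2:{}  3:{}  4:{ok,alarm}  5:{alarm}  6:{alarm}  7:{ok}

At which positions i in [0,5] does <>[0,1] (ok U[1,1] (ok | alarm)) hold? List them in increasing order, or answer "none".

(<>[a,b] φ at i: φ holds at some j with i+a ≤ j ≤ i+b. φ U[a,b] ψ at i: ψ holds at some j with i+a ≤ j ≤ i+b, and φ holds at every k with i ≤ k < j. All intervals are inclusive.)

Evaluate at each i in [0,5]:
  i=0: ✗ (none in [0,1])
  i=1: ✗ (none in [1,2])
  i=2: ✗ (none in [2,3])
  i=3: ✓ (witness j=4)
  i=4: ✓ (witness j=4)
  i=5: ✗ (none in [5,6])

3, 4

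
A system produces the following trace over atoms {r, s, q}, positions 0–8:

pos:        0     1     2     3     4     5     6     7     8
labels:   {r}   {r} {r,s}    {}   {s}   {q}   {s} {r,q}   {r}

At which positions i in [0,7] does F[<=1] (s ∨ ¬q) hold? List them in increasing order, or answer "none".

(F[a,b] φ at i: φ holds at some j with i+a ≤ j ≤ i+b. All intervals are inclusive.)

0, 1, 2, 3, 4, 5, 6, 7

Evaluate at each i in [0,7]:
  i=0: ✓ (witness j=0)
  i=1: ✓ (witness j=1)
  i=2: ✓ (witness j=2)
  i=3: ✓ (witness j=3)
  i=4: ✓ (witness j=4)
  i=5: ✓ (witness j=6)
  i=6: ✓ (witness j=6)
  i=7: ✓ (witness j=8)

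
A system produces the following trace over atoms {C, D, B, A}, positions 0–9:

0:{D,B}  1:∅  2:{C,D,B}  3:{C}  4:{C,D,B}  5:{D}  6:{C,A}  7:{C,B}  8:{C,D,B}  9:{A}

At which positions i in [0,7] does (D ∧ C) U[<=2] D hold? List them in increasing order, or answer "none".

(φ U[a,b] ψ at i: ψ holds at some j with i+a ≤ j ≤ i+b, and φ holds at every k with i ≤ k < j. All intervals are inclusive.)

Evaluate at each i in [0,7]:
  i=0: ✓ (rhs at j=0)
  i=1: ✗ (lhs fails at k=1 before rhs at j=2)
  i=2: ✓ (rhs at j=2)
  i=3: ✗ (lhs fails at k=3 before rhs at j=4)
  i=4: ✓ (rhs at j=4)
  i=5: ✓ (rhs at j=5)
  i=6: ✗ (lhs fails at k=6 before rhs at j=8)
  i=7: ✗ (lhs fails at k=7 before rhs at j=8)

0, 2, 4, 5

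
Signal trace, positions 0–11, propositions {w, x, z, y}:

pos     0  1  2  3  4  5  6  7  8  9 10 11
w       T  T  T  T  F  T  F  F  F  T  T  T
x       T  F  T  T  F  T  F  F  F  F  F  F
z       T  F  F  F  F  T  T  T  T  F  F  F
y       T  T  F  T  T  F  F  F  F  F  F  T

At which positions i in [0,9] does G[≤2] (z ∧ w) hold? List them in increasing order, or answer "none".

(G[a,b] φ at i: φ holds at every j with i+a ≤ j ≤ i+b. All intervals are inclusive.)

none

Evaluate at each i in [0,9]:
  i=0: ✗ (fails at j=1)
  i=1: ✗ (fails at j=1)
  i=2: ✗ (fails at j=2)
  i=3: ✗ (fails at j=3)
  i=4: ✗ (fails at j=4)
  i=5: ✗ (fails at j=6)
  i=6: ✗ (fails at j=6)
  i=7: ✗ (fails at j=7)
  i=8: ✗ (fails at j=8)
  i=9: ✗ (fails at j=9)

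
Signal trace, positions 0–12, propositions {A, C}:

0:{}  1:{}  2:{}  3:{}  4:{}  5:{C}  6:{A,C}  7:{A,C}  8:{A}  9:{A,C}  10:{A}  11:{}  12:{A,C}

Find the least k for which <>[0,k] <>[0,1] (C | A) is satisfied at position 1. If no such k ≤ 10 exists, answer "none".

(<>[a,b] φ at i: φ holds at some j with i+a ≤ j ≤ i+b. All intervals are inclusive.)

Scan j = 1,2,… for <>[0,1] (C | A):
  j=1: fails
  j=2: fails
  j=3: fails
  j=4: holds
First hit at j=4, so smallest k = 4-1 = 3.

3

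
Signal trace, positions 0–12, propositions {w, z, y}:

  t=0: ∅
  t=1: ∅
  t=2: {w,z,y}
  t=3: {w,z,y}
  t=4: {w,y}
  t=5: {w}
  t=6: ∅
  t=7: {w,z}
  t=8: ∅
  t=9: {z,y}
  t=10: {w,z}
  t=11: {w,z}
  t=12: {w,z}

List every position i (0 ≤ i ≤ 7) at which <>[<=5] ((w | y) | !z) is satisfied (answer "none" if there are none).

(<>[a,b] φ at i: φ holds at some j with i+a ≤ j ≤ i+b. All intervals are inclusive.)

0, 1, 2, 3, 4, 5, 6, 7

Evaluate at each i in [0,7]:
  i=0: ✓ (witness j=0)
  i=1: ✓ (witness j=1)
  i=2: ✓ (witness j=2)
  i=3: ✓ (witness j=3)
  i=4: ✓ (witness j=4)
  i=5: ✓ (witness j=5)
  i=6: ✓ (witness j=6)
  i=7: ✓ (witness j=7)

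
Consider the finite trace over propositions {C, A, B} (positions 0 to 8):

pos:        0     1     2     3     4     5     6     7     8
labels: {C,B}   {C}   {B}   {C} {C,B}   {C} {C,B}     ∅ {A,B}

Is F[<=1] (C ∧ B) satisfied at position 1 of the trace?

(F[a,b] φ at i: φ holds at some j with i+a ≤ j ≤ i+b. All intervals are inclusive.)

No

Check (C ∧ B) at each j in [1,2]:
  j=1: false
  j=2: false
No position in the window satisfies it → formula fails.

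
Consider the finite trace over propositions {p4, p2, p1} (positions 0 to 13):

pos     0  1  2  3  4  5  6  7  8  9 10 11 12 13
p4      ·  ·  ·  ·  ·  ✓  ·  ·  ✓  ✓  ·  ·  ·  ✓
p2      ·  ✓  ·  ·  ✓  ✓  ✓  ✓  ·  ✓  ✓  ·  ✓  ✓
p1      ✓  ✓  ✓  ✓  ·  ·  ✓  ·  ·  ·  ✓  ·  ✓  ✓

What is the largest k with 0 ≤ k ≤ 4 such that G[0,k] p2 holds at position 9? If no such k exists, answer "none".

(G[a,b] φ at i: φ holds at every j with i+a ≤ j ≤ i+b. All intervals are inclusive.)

p2 must hold from j=9 onward; find where it first fails.
  j=9: holds
  j=10: holds
  j=11: fails
Holds on [9,10], so largest k = 1.

1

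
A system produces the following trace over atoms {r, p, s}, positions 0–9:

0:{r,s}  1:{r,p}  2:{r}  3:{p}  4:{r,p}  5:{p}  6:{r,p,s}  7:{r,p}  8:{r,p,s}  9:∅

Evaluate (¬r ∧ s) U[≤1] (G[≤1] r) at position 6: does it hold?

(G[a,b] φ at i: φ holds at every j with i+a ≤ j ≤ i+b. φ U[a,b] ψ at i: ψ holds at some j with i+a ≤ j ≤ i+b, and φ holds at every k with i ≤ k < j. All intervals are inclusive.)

Need some j in [6,7] with G[≤1] r, and (¬r ∧ s) at every k in [6,j-1].
  j=6: G[≤1] r holds; no prefix to check → satisfied.

True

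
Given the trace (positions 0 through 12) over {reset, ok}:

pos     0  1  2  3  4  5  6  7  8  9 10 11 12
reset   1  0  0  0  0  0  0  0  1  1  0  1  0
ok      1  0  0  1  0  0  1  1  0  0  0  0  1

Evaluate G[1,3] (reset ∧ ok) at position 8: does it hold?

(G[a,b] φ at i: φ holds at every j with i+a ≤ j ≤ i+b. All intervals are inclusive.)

Check (reset ∧ ok) at every j in [9,11]:
  j=9: false
  j=10: false
  j=11: false
Fails at j=9 → formula fails.

Does not hold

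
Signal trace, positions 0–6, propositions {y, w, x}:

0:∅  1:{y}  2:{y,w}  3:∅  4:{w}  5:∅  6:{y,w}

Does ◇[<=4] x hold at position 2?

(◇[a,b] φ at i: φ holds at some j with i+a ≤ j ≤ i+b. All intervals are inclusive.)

Check x at each j in [2,6]:
  j=2: false
  j=3: false
  j=4: false
  j=5: false
  j=6: false
No position in the window satisfies it → formula fails.

False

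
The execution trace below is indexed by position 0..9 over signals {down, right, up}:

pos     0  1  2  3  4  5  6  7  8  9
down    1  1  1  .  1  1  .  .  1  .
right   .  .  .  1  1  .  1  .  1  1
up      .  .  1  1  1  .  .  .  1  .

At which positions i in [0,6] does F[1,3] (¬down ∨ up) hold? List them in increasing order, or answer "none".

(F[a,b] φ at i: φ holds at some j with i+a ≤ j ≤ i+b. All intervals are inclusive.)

Evaluate at each i in [0,6]:
  i=0: ✓ (witness j=2)
  i=1: ✓ (witness j=2)
  i=2: ✓ (witness j=3)
  i=3: ✓ (witness j=4)
  i=4: ✓ (witness j=6)
  i=5: ✓ (witness j=6)
  i=6: ✓ (witness j=7)

0, 1, 2, 3, 4, 5, 6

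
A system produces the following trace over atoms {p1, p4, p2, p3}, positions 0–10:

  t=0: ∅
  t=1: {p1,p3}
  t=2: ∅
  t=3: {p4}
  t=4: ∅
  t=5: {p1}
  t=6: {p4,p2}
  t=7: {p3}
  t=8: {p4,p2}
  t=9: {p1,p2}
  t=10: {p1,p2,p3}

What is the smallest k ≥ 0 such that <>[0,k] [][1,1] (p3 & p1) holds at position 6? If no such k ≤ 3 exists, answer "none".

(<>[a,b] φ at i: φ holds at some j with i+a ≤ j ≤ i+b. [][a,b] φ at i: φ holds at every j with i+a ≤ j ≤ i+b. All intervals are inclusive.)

Scan j = 6,7,… for [][1,1] (p3 & p1):
  j=6: fails
  j=7: fails
  j=8: fails
  j=9: holds
First hit at j=9, so smallest k = 9-6 = 3.

3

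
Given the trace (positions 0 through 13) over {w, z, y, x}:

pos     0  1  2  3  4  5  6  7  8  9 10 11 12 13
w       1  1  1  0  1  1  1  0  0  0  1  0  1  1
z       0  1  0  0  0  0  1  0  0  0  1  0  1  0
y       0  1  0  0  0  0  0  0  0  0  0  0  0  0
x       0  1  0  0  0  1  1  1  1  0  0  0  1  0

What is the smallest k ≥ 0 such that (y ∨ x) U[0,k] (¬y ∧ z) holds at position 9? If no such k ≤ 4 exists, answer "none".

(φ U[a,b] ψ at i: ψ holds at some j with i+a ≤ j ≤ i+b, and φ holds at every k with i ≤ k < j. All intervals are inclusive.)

Need earliest j ≥ 9 with (¬y ∧ z), and (y ∨ x) at every k in [9,j-1].
  j=9: rhs fails.
  j=10: rhs holds but lhs fails at k=9.
  j=11: rhs fails.
  j=12: rhs holds but lhs fails at k=9.
  j=13: rhs fails.
No witness within the range → none.

none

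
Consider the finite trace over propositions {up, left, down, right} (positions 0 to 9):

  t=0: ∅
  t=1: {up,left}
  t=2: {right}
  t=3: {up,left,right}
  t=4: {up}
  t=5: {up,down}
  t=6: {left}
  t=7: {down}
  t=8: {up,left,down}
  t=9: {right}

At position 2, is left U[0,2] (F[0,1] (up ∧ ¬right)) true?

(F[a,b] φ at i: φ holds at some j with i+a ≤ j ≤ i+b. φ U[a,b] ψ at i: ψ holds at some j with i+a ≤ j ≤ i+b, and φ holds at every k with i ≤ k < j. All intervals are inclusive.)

No

Need some j in [2,4] with F[0,1] (up ∧ ¬right), and left at every k in [2,j-1].
  j=2: F[0,1] (up ∧ ¬right) — fails (none in [2,3]).
  j=3: F[0,1] (up ∧ ¬right) holds, but left fails at k=2 → not this j.
  j=4: F[0,1] (up ∧ ¬right) holds, but left fails at k=2 → not this j.
No j in the window works → until fails.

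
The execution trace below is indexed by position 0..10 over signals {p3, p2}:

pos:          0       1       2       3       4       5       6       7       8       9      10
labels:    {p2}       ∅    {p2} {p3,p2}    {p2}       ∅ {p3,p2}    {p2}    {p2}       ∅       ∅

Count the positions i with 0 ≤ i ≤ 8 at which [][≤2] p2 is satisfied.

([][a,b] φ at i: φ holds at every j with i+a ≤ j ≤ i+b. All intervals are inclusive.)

Evaluate at each i in [0,8]:
  i=0: ✗ (fails at j=1)
  i=1: ✗ (fails at j=1)
  i=2: ✓ (all of [2,4])
  i=3: ✗ (fails at j=5)
  i=4: ✗ (fails at j=5)
  i=5: ✗ (fails at j=5)
  i=6: ✓ (all of [6,8])
  i=7: ✗ (fails at j=9)
  i=8: ✗ (fails at j=9)
Positions where it holds: {2, 6} → 2.

2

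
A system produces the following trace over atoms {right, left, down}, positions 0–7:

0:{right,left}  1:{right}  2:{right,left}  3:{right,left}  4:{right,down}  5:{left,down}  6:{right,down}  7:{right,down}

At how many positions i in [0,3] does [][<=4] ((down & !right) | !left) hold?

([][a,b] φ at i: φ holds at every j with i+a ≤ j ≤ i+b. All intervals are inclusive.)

Evaluate at each i in [0,3]:
  i=0: ✗ (fails at j=0)
  i=1: ✗ (fails at j=2)
  i=2: ✗ (fails at j=2)
  i=3: ✗ (fails at j=3)
Positions where it holds: {} → 0.

0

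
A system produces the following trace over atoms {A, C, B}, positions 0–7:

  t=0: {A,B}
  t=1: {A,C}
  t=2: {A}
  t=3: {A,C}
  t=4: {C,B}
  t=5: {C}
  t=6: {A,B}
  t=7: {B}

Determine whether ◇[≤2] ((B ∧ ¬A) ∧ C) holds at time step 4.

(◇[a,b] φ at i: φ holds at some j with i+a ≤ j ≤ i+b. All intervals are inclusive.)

Yes

Check ((B ∧ ¬A) ∧ C) at each j in [4,6]:
  j=4: true
  j=5: false
  j=6: false
Found at j=4 → formula holds.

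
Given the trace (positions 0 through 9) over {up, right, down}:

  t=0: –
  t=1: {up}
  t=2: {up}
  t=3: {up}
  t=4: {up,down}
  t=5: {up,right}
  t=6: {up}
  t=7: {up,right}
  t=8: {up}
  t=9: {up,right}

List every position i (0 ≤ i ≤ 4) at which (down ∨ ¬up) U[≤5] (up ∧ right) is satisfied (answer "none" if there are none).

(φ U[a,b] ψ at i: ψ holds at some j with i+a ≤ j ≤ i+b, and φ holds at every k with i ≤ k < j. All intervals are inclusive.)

4

Evaluate at each i in [0,4]:
  i=0: ✗ (lhs fails at k=1 before rhs at j=5)
  i=1: ✗ (lhs fails at k=1 before rhs at j=5)
  i=2: ✗ (lhs fails at k=2 before rhs at j=5)
  i=3: ✗ (lhs fails at k=3 before rhs at j=5)
  i=4: ✓ (rhs at j=5; lhs holds on [4,4])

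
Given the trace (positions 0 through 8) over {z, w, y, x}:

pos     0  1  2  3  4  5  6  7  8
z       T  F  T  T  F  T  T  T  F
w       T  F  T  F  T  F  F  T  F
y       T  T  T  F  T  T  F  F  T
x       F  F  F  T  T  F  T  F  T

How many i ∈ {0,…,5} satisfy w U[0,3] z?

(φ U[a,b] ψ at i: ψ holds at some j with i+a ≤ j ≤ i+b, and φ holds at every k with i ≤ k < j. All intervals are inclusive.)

Evaluate at each i in [0,5]:
  i=0: ✓ (rhs at j=0)
  i=1: ✗ (lhs fails at k=1 before rhs at j=2)
  i=2: ✓ (rhs at j=2)
  i=3: ✓ (rhs at j=3)
  i=4: ✓ (rhs at j=5; lhs holds on [4,4])
  i=5: ✓ (rhs at j=5)
Positions where it holds: {0, 2, 3, 4, 5} → 5.

5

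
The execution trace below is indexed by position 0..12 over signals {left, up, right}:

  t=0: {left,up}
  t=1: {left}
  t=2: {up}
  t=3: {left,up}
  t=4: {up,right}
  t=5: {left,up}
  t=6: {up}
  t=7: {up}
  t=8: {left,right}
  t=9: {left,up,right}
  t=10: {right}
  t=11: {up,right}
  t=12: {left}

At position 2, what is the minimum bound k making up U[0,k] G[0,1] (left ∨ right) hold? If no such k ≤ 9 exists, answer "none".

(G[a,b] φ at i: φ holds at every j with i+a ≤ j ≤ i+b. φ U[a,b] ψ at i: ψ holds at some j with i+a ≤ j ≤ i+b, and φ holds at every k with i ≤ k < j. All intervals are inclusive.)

Need earliest j ≥ 2 with G[0,1] (left ∨ right), and up at every k in [2,j-1].
  j=2: rhs fails.
  j=3: rhs holds; lhs holds on [2,2]. k = 1.

1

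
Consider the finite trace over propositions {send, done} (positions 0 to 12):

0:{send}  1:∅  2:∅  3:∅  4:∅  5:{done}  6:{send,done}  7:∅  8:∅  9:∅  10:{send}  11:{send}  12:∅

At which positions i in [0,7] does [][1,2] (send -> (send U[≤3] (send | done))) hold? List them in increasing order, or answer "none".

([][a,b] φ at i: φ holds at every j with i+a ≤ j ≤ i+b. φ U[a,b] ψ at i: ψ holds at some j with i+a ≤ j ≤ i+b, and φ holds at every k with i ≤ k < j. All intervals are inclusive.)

Evaluate at each i in [0,7]:
  i=0: ✓ (all of [1,2])
  i=1: ✓ (all of [2,3])
  i=2: ✓ (all of [3,4])
  i=3: ✓ (all of [4,5])
  i=4: ✓ (all of [5,6])
  i=5: ✓ (all of [6,7])
  i=6: ✓ (all of [7,8])
  i=7: ✓ (all of [8,9])

0, 1, 2, 3, 4, 5, 6, 7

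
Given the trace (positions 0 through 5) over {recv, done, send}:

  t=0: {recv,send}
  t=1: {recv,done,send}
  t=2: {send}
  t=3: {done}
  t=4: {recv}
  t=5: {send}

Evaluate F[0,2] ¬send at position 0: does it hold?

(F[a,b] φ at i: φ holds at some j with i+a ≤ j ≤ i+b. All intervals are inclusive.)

False

Check ¬send at each j in [0,2]:
  j=0: false
  j=1: false
  j=2: false
No position in the window satisfies it → formula fails.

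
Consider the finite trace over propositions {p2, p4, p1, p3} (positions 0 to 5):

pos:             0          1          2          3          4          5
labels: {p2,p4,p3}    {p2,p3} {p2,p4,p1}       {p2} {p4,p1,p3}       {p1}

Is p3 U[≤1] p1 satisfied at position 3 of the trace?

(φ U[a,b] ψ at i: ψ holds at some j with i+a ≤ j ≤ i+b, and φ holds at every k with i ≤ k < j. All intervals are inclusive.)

Need some j in [3,4] with p1, and p3 at every k in [3,j-1].
  j=3: p1 false.
  j=4: p1 holds, but p3 fails at k=3 → not this j.
No j in the window works → until fails.

False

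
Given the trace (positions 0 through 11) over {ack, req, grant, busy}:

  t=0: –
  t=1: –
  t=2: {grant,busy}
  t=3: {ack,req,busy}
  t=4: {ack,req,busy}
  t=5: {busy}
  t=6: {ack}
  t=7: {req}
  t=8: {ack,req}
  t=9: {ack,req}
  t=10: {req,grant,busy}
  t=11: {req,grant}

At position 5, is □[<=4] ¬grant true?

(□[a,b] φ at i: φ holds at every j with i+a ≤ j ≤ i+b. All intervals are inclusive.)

Check ¬grant at every j in [5,9]:
  j=5: true
  j=6: true
  j=7: true
  j=8: true
  j=9: true
All positions satisfy it → formula holds.

Holds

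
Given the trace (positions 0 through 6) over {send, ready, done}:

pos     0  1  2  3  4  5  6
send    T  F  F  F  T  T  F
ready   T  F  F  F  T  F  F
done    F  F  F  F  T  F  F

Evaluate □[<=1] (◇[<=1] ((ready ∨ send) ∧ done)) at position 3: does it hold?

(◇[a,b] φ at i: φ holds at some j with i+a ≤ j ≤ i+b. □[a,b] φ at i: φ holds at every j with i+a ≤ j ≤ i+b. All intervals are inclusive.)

Holds

Check ◇[<=1] ((ready ∨ send) ∧ done) at every j in [3,4]:
  j=3: holds (witness at 4)
  j=4: holds (witness at 4)
All positions satisfy it → formula holds.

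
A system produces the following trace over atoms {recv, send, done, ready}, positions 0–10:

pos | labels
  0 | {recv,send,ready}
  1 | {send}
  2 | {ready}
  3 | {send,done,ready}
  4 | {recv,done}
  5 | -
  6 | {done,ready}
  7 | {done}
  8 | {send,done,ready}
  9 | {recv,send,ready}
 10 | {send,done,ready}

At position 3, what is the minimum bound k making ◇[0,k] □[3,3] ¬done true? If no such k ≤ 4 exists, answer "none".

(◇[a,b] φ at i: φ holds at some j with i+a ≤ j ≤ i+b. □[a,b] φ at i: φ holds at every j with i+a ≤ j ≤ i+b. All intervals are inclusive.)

Scan j = 3,4,… for □[3,3] ¬done:
  j=3: fails
  j=4: fails
  j=5: fails
  j=6: holds
First hit at j=6, so smallest k = 6-3 = 3.

3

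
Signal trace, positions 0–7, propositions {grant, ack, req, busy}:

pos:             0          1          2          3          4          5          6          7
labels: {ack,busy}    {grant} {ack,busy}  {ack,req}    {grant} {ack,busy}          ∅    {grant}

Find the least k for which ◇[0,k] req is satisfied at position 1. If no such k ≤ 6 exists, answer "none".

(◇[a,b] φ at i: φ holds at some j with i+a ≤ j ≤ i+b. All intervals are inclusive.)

2

Scan j = 1,2,… for req:
  j=1: fails
  j=2: fails
  j=3: holds
First hit at j=3, so smallest k = 3-1 = 2.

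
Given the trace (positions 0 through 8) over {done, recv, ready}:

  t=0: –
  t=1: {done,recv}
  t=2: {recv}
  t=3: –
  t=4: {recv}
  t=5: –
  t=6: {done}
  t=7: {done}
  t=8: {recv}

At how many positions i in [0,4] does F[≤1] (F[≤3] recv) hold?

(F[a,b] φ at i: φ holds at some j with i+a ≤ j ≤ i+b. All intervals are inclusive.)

5

Evaluate at each i in [0,4]:
  i=0: ✓ (witness j=0)
  i=1: ✓ (witness j=1)
  i=2: ✓ (witness j=2)
  i=3: ✓ (witness j=3)
  i=4: ✓ (witness j=4)
Positions where it holds: {0, 1, 2, 3, 4} → 5.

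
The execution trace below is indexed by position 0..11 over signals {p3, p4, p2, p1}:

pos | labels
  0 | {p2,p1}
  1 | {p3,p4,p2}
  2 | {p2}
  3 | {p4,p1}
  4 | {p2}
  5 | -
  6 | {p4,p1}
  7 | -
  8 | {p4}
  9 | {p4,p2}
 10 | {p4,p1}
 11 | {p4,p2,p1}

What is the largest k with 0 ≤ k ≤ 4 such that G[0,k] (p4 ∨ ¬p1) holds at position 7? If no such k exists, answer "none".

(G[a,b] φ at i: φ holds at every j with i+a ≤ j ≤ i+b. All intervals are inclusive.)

4

(p4 ∨ ¬p1) must hold from j=7 onward; find where it first fails.
  j=7: holds
  j=8: holds
  j=9: holds
  j=10: holds
  j=11: holds
Holds through j=11; largest k = 4.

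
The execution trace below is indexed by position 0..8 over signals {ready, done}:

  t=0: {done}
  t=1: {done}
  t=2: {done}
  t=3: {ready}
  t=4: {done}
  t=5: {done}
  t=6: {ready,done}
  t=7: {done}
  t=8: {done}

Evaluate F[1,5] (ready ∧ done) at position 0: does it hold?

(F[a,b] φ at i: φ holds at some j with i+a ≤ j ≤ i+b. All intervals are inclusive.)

Check (ready ∧ done) at each j in [1,5]:
  j=1: false
  j=2: false
  j=3: false
  j=4: false
  j=5: false
No position in the window satisfies it → formula fails.

No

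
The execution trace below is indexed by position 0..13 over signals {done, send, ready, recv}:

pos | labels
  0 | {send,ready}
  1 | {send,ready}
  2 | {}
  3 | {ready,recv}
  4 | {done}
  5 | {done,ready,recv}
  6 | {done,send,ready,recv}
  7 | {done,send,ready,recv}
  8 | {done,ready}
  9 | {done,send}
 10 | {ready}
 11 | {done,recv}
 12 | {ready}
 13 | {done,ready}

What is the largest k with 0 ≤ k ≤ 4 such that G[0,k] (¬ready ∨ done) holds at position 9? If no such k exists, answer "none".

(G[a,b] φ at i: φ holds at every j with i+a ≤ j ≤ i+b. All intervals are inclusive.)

(¬ready ∨ done) must hold from j=9 onward; find where it first fails.
  j=9: holds
  j=10: fails
Holds on [9,9], so largest k = 0.

0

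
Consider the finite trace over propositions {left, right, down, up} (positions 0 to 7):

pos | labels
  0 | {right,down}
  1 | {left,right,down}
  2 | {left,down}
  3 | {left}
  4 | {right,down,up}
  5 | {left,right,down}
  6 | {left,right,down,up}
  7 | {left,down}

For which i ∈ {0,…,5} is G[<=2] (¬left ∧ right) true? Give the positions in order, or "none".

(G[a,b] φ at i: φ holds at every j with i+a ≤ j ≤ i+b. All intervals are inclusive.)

none

Evaluate at each i in [0,5]:
  i=0: ✗ (fails at j=1)
  i=1: ✗ (fails at j=1)
  i=2: ✗ (fails at j=2)
  i=3: ✗ (fails at j=3)
  i=4: ✗ (fails at j=5)
  i=5: ✗ (fails at j=5)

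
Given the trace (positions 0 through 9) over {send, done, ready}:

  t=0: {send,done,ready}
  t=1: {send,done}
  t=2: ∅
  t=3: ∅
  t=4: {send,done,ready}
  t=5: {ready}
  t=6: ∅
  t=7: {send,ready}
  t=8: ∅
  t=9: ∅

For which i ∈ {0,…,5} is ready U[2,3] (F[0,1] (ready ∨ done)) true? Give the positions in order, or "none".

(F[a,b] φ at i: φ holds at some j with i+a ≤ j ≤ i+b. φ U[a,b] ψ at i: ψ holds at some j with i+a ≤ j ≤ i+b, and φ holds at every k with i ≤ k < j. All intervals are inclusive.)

Evaluate at each i in [0,5]:
  i=0: ✗ (lhs fails at k=1 before rhs at j=3)
  i=1: ✗ (lhs fails at k=1 before rhs at j=3)
  i=2: ✗ (lhs fails at k=2 before rhs at j=4)
  i=3: ✗ (lhs fails at k=3 before rhs at j=5)
  i=4: ✓ (rhs at j=6; lhs holds on [4,5])
  i=5: ✗ (lhs fails at k=6 before rhs at j=7)

4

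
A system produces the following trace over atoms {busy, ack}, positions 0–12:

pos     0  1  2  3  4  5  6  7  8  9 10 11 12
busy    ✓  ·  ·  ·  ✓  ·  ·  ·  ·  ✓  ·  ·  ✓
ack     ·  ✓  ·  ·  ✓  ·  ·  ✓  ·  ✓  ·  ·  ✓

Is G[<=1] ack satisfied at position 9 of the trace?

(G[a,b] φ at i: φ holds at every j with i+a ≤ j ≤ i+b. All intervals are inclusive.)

No

Check ack at every j in [9,10]:
  j=9: true
  j=10: false
Fails at j=10 → formula fails.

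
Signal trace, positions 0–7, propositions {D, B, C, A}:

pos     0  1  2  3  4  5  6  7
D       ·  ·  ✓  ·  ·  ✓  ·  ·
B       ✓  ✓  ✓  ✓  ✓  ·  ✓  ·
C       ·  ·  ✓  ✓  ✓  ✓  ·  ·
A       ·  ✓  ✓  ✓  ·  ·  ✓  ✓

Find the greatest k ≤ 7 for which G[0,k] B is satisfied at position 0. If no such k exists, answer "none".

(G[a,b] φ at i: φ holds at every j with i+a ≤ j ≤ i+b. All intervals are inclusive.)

4

B must hold from j=0 onward; find where it first fails.
  j=0: holds
  j=1: holds
  j=2: holds
  j=3: holds
  j=4: holds
  j=5: fails
Holds on [0,4], so largest k = 4.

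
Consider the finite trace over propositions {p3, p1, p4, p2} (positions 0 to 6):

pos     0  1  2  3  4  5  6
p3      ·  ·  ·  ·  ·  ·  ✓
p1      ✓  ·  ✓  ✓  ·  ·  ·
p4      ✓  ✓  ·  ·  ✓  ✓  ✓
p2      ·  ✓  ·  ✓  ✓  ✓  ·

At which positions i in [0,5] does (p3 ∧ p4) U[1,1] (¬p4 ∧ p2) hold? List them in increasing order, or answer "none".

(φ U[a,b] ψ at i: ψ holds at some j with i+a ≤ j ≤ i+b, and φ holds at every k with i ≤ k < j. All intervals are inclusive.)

none

Evaluate at each i in [0,5]:
  i=0: ✗ (no rhs in [1,1])
  i=1: ✗ (no rhs in [2,2])
  i=2: ✗ (lhs fails at k=2 before rhs at j=3)
  i=3: ✗ (no rhs in [4,4])
  i=4: ✗ (no rhs in [5,5])
  i=5: ✗ (no rhs in [6,6])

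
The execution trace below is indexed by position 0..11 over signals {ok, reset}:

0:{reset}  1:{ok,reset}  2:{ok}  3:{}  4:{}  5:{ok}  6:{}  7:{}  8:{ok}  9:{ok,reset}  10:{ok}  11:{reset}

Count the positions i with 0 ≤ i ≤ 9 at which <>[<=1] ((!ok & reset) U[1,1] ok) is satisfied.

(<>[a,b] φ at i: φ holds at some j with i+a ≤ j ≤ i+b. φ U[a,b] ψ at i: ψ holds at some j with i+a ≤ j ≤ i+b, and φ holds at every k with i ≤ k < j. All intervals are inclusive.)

1

Evaluate at each i in [0,9]:
  i=0: ✓ (witness j=0)
  i=1: ✗ (none in [1,2])
  i=2: ✗ (none in [2,3])
  i=3: ✗ (none in [3,4])
  i=4: ✗ (none in [4,5])
  i=5: ✗ (none in [5,6])
  i=6: ✗ (none in [6,7])
  i=7: ✗ (none in [7,8])
  i=8: ✗ (none in [8,9])
  i=9: ✗ (none in [9,10])
Positions where it holds: {0} → 1.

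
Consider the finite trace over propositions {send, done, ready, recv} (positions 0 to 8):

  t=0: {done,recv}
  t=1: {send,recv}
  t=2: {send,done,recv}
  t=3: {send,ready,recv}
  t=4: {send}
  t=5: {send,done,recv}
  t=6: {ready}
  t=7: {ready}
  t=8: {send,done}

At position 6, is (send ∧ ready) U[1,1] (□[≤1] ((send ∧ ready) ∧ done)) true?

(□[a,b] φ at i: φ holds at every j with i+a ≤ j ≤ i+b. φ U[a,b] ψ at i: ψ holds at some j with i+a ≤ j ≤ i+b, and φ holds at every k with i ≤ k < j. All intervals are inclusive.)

No

Need some j in [7,7] with □[≤1] ((send ∧ ready) ∧ done), and (send ∧ ready) at every k in [6,j-1].
  j=7: □[≤1] ((send ∧ ready) ∧ done) — fails at 7.
No j in the window works → until fails.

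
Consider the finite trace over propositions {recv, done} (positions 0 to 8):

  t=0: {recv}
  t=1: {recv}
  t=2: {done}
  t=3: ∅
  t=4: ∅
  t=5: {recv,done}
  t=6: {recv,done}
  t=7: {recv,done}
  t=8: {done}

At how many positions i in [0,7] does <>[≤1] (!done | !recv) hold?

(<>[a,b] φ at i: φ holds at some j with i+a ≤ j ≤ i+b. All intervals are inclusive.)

6

Evaluate at each i in [0,7]:
  i=0: ✓ (witness j=0)
  i=1: ✓ (witness j=1)
  i=2: ✓ (witness j=2)
  i=3: ✓ (witness j=3)
  i=4: ✓ (witness j=4)
  i=5: ✗ (none in [5,6])
  i=6: ✗ (none in [6,7])
  i=7: ✓ (witness j=8)
Positions where it holds: {0, 1, 2, 3, 4, 7} → 6.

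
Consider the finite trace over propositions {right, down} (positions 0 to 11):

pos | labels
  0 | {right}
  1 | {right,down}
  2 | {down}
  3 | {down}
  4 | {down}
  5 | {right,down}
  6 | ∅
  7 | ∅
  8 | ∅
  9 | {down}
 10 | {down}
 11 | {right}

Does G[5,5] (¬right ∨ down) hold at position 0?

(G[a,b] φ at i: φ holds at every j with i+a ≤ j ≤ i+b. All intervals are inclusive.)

Holds

Check (¬right ∨ down) at every j in [5,5]:
  j=5: true
All positions satisfy it → formula holds.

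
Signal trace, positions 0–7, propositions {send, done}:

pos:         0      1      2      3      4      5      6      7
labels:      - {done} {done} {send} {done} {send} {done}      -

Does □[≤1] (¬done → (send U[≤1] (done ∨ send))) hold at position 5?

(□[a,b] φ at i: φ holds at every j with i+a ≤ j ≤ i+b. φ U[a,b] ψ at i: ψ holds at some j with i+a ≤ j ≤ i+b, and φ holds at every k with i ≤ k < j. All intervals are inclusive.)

Check (¬done → (send U[≤1] (done ∨ send))) at every j in [5,6]:
  j=5: antecedent true; consequent holds → ✓
  j=6: antecedent false → ✓
All positions satisfy it → formula holds.

Holds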